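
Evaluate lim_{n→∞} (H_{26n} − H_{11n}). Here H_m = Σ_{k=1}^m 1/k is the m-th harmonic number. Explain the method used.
lim = ln(26/11)

Euler-Maclaurin gives H_m = ln m + γ + 1/(2m) + O(1/m^2). The γ and O(1/m) terms cancel in the difference:
  H_{26n} − H_{11n} = ln(26n) − ln(11n) + O(1/n) = ln(26/11) + O(1/n).
Hence the limit is ln(26/11).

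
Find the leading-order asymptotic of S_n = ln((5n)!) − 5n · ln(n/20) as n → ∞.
S_n ~ 5n · (ln 100 − 1) + O(ln n)

Stirling: ln((5n)!) = 5n ln(5n) − 5n + O(ln n).
  S_n = 5n ln(5n) − 5n − 5n ln(n/20) + O(ln n)
      = 5n ln(5n) − 5n ln n + 5n ln 20 − 5n + O(ln n)
      = 5n ln 5 + 5n ln 20 − 5n + O(ln n)
      = 5n (ln 100 − 1) + O(ln n).
Numerically ln(100) − 1 ≈ 3.6052.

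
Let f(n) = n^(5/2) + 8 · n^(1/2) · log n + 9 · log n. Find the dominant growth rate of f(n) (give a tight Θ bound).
f(n) ∈ Θ(n^(5/2))

Compare the terms by growth order. For large n, n^a · (log n)^b dominates n^a' · (log n)^b' iff a > a', or (a = a' and b > b'). Ranking the 3 terms shows the dominant one is n^(5/2). Hence f(n) ∈ Θ(n^(5/2)).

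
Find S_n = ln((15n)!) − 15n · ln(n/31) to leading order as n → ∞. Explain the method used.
S_n ~ 15n · (ln 465 − 1) + O(ln n)

Stirling: ln((15n)!) = 15n ln(15n) − 15n + O(ln n).
  S_n = 15n ln(15n) − 15n − 15n ln(n/31) + O(ln n)
      = 15n ln(15n) − 15n ln n + 15n ln 31 − 15n + O(ln n)
      = 15n ln 15 + 15n ln 31 − 15n + O(ln n)
      = 15n (ln 465 − 1) + O(ln n).
Numerically ln(465) − 1 ≈ 5.1420.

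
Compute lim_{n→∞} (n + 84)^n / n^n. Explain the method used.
lim = e^84

Rewrite as (1 + 84/n)^(n). By the standard limit (1 + x/n)^n → e^x, we have (1 + 84/n)^n → e^84, and raising to the 1st power gives e^84.
More precisely, ln[(1 + 84/n)^(n)] = n · ln(1 + 84/n) = n · (84/n + O(1/n^2)) = 84 + O(1/n) → 84.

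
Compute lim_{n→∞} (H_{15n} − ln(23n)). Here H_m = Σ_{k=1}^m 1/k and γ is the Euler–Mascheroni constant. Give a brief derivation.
lim = ln(15/23) + γ

By Euler-Maclaurin, H_m = ln m + γ + O(1/m). So
  H_{15n} − ln(23n) = ln(15n) + γ − ln(23n) + O(1/n)
                       = ln(15/23) + γ + O(1/n).
Hence the limit is ln(15/23) + γ.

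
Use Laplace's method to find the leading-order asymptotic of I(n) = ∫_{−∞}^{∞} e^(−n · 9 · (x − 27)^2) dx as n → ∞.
I(n) = sqrt(π/(9n))

Here φ(x) = 9 · (x − 27)^2 has its unique minimum at x* = 27 with φ(x*) = 0 and φ''(x*) = 18. Laplace's method gives
  I(n) ~ e^(−n φ(x*)) · sqrt(2π / (n · φ''(x*))) = sqrt(2π / (18n)) = sqrt(π/(9n)).
This is exact: substituting u = (x − 27)·sqrt(9n) gives I(n) = (1/sqrt(9n)) ∫_{−∞}^{∞} e^(−u^2) du = sqrt(π/(9n)).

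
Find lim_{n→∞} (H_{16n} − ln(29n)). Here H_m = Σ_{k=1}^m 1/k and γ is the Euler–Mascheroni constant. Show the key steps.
lim = ln(16/29) + γ

By Euler-Maclaurin, H_m = ln m + γ + O(1/m). So
  H_{16n} − ln(29n) = ln(16n) + γ − ln(29n) + O(1/n)
                       = ln(16/29) + γ + O(1/n).
Hence the limit is ln(16/29) + γ.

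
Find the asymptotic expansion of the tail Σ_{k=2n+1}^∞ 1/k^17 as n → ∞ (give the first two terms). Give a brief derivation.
Σ_{k>2n} 1/k^17 = 1/(16 · (2n)^16) − 1/(2 · (2n)^17) + O(1/(2n)^18)

Compare to the integral: ∫_{2n}^∞ x^(−17) dx = [−x^(−16)/16]_{2n}^∞ = 1/((17−1)·(2n)^16). The Euler-Maclaurin correction adds −f(2n)/2 = −1/(2·(2n)^17). Euler-Maclaurin then gives
  Σ_{k>2n} 1/k^17 = ∫_{2n}^∞ dx/x^17 − 1/(2·(2n)^17) + O(1/(2n)^18).
(Equivalently this is ζ(17) − Σ_{k≤2n} 1/k^17.)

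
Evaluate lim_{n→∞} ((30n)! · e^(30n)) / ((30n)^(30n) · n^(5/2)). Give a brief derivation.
lim = 0

Stirling: (30n)! ~ sqrt(2π·30n) · (30n/e)^(30n). Hence
  (30n)! · e^(30n) / (30n)^(30n) ~ sqrt(2π·30n).
Dividing by n^(5/2): sqrt(2π·30n) / n^(5/2) = sqrt(2π·30) · n^((1−5)/2), so the expression behaves like sqrt(2π·30) · n^((1−5)/2) → 0.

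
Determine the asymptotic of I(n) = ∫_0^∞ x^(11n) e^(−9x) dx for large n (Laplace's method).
I(n) ~ (sqrt(2π·11n) / 9) · (11n/(9e))^(11n)

Write the integrand as exp(11n ln x − 9x) and set f(x) = 11n ln x − 9x. Then f'(x) = 11n/x − 9 = 0 at x* = 11n/9, and f''(x*) = −11n/x*^2 = −9^2/(11n). Laplace's method (interior maximum) gives
  I(n) ~ e^(f(x*)) · sqrt(2π / |f''(x*)|)
        = exp(11n ln(11n/9) − 11n) · sqrt(2π · 11n / 9^2)
        = (11n/9)^(11n) e^(−11n) · sqrt(2π·11n) / 9
        = (sqrt(2π·11n) / 9) · (11n/(9e))^(11n).
This matches Γ(11n+1)/9^(11n+1) with Stirling applied to Γ.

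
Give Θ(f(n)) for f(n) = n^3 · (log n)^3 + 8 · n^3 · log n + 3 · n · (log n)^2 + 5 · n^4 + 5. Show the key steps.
f(n) ∈ Θ(n^4)

Compare the terms by growth order. For large n, n^a · (log n)^b dominates n^a' · (log n)^b' iff a > a', or (a = a' and b > b'). Ranking the 5 terms shows the dominant one is 5 · n^4. Hence f(n) ∈ Θ(n^4).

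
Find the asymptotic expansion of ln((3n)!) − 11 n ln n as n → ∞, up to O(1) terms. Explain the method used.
ln((3n)!) − 11 n ln n = −8 n ln n + 3(ln 3 − 1) n + (1/2) ln(2π·3n) + O(1/n)

Stirling: ln((3n)!) = 3n ln(3n) − 3n + (1/2) ln(2π·3n) + O(1/n).
Expand 3n ln(3n) = 3n (ln n + ln 3) = 3n ln n + 3n ln 3.
Subtract 11n ln n: leading term is (3 − 11) n ln n = −8 n ln n. The next term is 3n ln 3 − 3n = 3(ln 3 − 1) n. Then the (1/2) ln(2π·3n) correction.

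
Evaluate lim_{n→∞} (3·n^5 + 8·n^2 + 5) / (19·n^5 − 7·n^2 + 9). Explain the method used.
lim = 3/19

For large n the leading n^5 terms dominate both numerator and denominator. Dividing top and bottom by n^5, every other term tends to 0, leaving 3/19.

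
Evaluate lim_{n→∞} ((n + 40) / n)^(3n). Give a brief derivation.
lim = e^120

Rewrite as (1 + 40/n)^(3n). By the standard limit (1 + x/n)^n → e^x, we have (1 + 40/n)^n → e^40, and raising to the 3rd power gives e^120.
More precisely, ln[(1 + 40/n)^(3n)] = 3n · ln(1 + 40/n) = 3n · (40/n + O(1/n^2)) = 120 + O(1/n) → 120.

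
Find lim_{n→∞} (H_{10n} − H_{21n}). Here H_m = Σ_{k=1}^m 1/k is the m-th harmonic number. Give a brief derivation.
lim = ln(10/21)

Euler-Maclaurin gives H_m = ln m + γ + 1/(2m) + O(1/m^2). The γ and O(1/m) terms cancel in the difference:
  H_{10n} − H_{21n} = ln(10n) − ln(21n) + O(1/n) = ln(10/21) + O(1/n).
Hence the limit is ln(10/21).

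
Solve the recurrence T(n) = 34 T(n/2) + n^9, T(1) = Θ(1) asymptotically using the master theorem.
T(n) = Θ(n^9)

log_2 34 ≈ 5.087. f(n) = n^9 dominates n^(log_2 34) since 9 > 5.087, and the regularity condition a·f(n/b) = 34·(n/2)^9 = (34/512)·n^9 ≤ c·f(n) holds with c = 34/512 ≈ 0.0664 < 1. So this is Case 3: T(n) = Θ(f(n)) = Θ(n^9).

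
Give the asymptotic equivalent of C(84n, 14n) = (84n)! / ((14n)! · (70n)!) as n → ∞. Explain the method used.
C(84n, 14n) ~ (46656/3125)^(14n) · sqrt(3/(5π·14n))

Write N = 14n. Apply Stirling to each factorial:
  (6N)! ~ sqrt(2π·6N) · (6N/e)^(6N),
  N! ~ sqrt(2π N) · (N/e)^N,
  (5N)! ~ sqrt(2π·5N) · (5N/e)^(5N).
The exponential factors combine to (6N)^(6N) / (N^N · (5N)^(5N)) = 6^(6N)/5^(5N) = (6^6/5^5)^N = (46656/3125)^N.
The square-root prefactors combine to sqrt(2π·6N) / (sqrt(2π N)·sqrt(2π·5N)) = sqrt(6 / (2π·5·N)) = sqrt(3/(5π·14n)).
Substituting N = 14n: C(84n, 14n) ~ (46656/3125)^(14n) · sqrt(3/(5π·14n)).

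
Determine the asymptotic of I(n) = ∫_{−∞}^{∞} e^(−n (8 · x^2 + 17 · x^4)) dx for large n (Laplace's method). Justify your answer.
I(n) ~ sqrt(π/(8n))

φ(x) = 8 · x^2 + 17 · x^4 has its unique global minimum at x* = 0 (since φ'(x) = 16x + 68x^3 = 0 only at x = 0 for real x with both coefficients positive, and φ → ∞ as |x| → ∞). At x* = 0, φ(0) = 0 and φ''(0) = 16. Laplace's method then gives
  I(n) ~ sqrt(2π / (n · φ''(0))) · e^(−n φ(0)) = sqrt(2π / (16n)) = sqrt(π/(8n)).
The 17 · x^4 term contributes only at subleading order (an O(1/n) relative correction).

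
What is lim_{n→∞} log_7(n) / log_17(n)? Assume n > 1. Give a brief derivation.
lim = ln(17) / ln(7) = log_7(17)

Change of base: log_7(n) = ln n / ln 7 and log_17(n) = ln n / ln 17. The ratio is (ln n / ln 7) · (ln 17 / ln n) = ln 17 / ln 7, a constant independent of n. So the limit is ln 17 / ln 7 = log_7(17).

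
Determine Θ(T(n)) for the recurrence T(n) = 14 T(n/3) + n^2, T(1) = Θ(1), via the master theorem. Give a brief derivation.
T(n) = Θ(n^(log_3 14))

Master theorem: compare f(n) = n^2 to n^(log_3 14) where log_3 14 ≈ 2.402. Since 2 < log_3 14, we have f(n) = O(n^(log_3 14 − ε)) for some ε > 0 — Case 1. Hence T(n) = Θ(n^(log_3 14)).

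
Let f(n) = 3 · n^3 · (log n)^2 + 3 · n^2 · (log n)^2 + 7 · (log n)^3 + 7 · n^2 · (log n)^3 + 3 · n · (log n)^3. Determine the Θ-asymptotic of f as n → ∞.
f(n) ∈ Θ(n^3 · (log n)^2)

Compare the terms by growth order. For large n, n^a · (log n)^b dominates n^a' · (log n)^b' iff a > a', or (a = a' and b > b'). Ranking the 5 terms shows the dominant one is 3 · n^3 · (log n)^2. Hence f(n) ∈ Θ(n^3 · (log n)^2).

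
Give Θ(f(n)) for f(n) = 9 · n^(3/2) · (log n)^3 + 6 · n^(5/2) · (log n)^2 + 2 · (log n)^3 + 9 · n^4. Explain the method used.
f(n) ∈ Θ(n^4)

Compare the terms by growth order. For large n, n^a · (log n)^b dominates n^a' · (log n)^b' iff a > a', or (a = a' and b > b'). Ranking the 4 terms shows the dominant one is 9 · n^4. Hence f(n) ∈ Θ(n^4).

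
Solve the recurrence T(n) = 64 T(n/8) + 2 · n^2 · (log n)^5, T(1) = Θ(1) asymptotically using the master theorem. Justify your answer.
T(n) = Θ(n^2 · (log n)^6)

Here log_8 64 = 2 and f(n) = 2 · n^2 · (log n)^5 = Θ(n^(log_8 64) · (log n)^5). This is the extended Case 2 of the master theorem (f matches the critical exponent up to log factors), giving T(n) = Θ(n^(log_8 64) · (log n)^(5+1)) = Θ(n^2 · (log n)^6).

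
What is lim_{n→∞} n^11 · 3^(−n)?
lim = 0

Exponentials with base > 1 dominate every fixed polynomial: for any fixed c, n^c / 3^n → 0 as n → ∞ (e.g. by the ratio test, or by writing 3^n = e^(n ln 3) and noting e^(n ln 3) / n^c → ∞). Hence n^11 · 3^(−n) = n^11 / 3^n → 0.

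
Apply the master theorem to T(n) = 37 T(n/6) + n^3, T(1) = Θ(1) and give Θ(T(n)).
T(n) = Θ(n^3)

log_6 37 ≈ 2.015. f(n) = n^3 dominates n^(log_6 37) since 3 > 2.015, and the regularity condition a·f(n/b) = 37·(n/6)^3 = (37/216)·n^3 ≤ c·f(n) holds with c = 37/216 ≈ 0.171 < 1. So this is Case 3: T(n) = Θ(f(n)) = Θ(n^3).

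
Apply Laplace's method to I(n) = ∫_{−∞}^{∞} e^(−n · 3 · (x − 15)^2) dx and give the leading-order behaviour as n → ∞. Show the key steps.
I(n) = sqrt(π/(3n))

Here φ(x) = 3 · (x − 15)^2 has its unique minimum at x* = 15 with φ(x*) = 0 and φ''(x*) = 6. Laplace's method gives
  I(n) ~ e^(−n φ(x*)) · sqrt(2π / (n · φ''(x*))) = sqrt(2π / (6n)) = sqrt(π/(3n)).
This is exact: substituting u = (x − 15)·sqrt(3n) gives I(n) = (1/sqrt(3n)) ∫_{−∞}^{∞} e^(−u^2) du = sqrt(π/(3n)).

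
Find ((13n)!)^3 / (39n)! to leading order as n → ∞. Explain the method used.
((13n)!)^3/(39n)! ~ ((2π·13n)^(2/2) / sqrt(3)) · 3^(−3·13n)  →  0

Write N = 13n. Stirling: N! ~ sqrt(2π N)(N/e)^N and (3N)! ~ sqrt(2π·3N)·(3N/e)^(3N).
  (N!)^3/(3N)! ~ (2π N)^(3/2) (N/e)^(3N) / [sqrt(2π·3N) (3N/e)^(3N)]
     = (2π N)^(3/2) / sqrt(2π·3N) · (N/(3N))^(3N)
     = (2π N)^((3−1)/2) / sqrt(3) · 3^(−3N).
Since 3^3 > 1, the factor 3^(−3N) decays exponentially, so the ratio → 0. Substituting N = 13n gives the stated form.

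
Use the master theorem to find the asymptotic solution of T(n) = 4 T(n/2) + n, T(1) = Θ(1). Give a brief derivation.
T(n) = Θ(n^2)

Master theorem: compare f(n) = n to n^(log_2 4) where log_2 4 = 2. Since 1 < log_2 4, we have f(n) = O(n^(log_2 4 − ε)) for some ε > 0 — Case 1. Hence T(n) = Θ(n^(log_2 4)) = Θ(n^2).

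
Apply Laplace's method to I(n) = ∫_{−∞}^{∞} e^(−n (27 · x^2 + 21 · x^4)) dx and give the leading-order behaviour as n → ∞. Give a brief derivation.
I(n) ~ sqrt(π/(27n))

φ(x) = 27 · x^2 + 21 · x^4 has its unique global minimum at x* = 0 (since φ'(x) = 54x + 84x^3 = 0 only at x = 0 for real x with both coefficients positive, and φ → ∞ as |x| → ∞). At x* = 0, φ(0) = 0 and φ''(0) = 54. Laplace's method then gives
  I(n) ~ sqrt(2π / (n · φ''(0))) · e^(−n φ(0)) = sqrt(2π / (54n)) = sqrt(π/(27n)).
The 21 · x^4 term contributes only at subleading order (an O(1/n) relative correction).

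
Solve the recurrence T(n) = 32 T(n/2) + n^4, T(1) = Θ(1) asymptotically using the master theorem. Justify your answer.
T(n) = Θ(n^5)

Master theorem: compare f(n) = n^4 to n^(log_2 32) where log_2 32 = 5. Since 4 < log_2 32, we have f(n) = O(n^(log_2 32 − ε)) for some ε > 0 — Case 1. Hence T(n) = Θ(n^(log_2 32)) = Θ(n^5).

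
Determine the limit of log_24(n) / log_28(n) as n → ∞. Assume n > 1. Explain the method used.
lim = ln(28) / ln(24) = log_24(28)

Change of base: log_24(n) = ln n / ln 24 and log_28(n) = ln n / ln 28. The ratio is (ln n / ln 24) · (ln 28 / ln n) = ln 28 / ln 24, a constant independent of n. So the limit is ln 28 / ln 24 = log_24(28).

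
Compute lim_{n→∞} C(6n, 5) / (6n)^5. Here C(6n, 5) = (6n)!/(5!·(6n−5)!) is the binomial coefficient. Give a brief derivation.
lim = 1/5! = 1/120

With N = 6n → ∞: C(N, 5) / N^5 = [N(N−1)…(N−4)] / (5! · N^5) = (1/5!) · 1 · (1 − 1/(6n)) · (1 − 2/(6n)) · (1 − 3/(6n)) · (1 − 4/(6n)). Each factor → 1 as N → ∞, so the limit is 1/5! = 1/120.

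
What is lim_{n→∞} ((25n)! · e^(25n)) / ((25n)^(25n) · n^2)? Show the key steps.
lim = 0

Stirling: (25n)! ~ sqrt(2π·25n) · (25n/e)^(25n). Hence
  (25n)! · e^(25n) / (25n)^(25n) ~ sqrt(2π·25n).
Dividing by n^2: sqrt(2π·25n) / n^2 = sqrt(2π·25) · n^((1−4)/2), so the expression behaves like sqrt(2π·25) · n^((1−4)/2) → 0.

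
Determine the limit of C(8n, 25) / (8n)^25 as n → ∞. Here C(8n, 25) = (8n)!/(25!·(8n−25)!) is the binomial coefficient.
lim = 1/25! = 1/15511210043330985984000000

With N = 8n → ∞: C(N, 25) / N^25 = [N(N−1)…(N−24)] / (25! · N^25) = (1/25!) · 1 · (1 − 1/(8n)) · … · (1 − 24/(8n)). Each factor → 1 as N → ∞, so the limit is 1/25! = 1/15511210043330985984000000.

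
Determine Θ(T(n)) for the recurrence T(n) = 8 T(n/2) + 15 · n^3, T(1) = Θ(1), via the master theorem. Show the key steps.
T(n) = Θ(n^3 log n)

log_2 8 = 3, and f(n) = 15 · n^3 = Θ(n^(log_2 8)). This is Case 2 of the master theorem: T(n) = Θ(f(n) · log n) = Θ(n^3 log n).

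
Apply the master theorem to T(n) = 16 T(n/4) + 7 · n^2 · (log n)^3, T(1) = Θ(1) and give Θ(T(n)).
T(n) = Θ(n^2 · (log n)^4)

Here log_4 16 = 2 and f(n) = 7 · n^2 · (log n)^3 = Θ(n^(log_4 16) · (log n)^3). This is the extended Case 2 of the master theorem (f matches the critical exponent up to log factors), giving T(n) = Θ(n^(log_4 16) · (log n)^(3+1)) = Θ(n^2 · (log n)^4).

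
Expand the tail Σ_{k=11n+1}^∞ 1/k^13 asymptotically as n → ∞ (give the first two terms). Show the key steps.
Σ_{k>11n} 1/k^13 = 1/(12 · (11n)^12) − 1/(2 · (11n)^13) + O(1/(11n)^14)

Compare to the integral: ∫_{11n}^∞ x^(−13) dx = [−x^(−12)/12]_{11n}^∞ = 1/((13−1)·(11n)^12). The Euler-Maclaurin correction adds −f(11n)/2 = −1/(2·(11n)^13). Euler-Maclaurin then gives
  Σ_{k>11n} 1/k^13 = ∫_{11n}^∞ dx/x^13 − 1/(2·(11n)^13) + O(1/(11n)^14).
(Equivalently this is ζ(13) − Σ_{k≤11n} 1/k^13.)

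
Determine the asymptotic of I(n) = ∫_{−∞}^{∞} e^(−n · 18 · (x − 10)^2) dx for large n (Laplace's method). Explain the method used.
I(n) = sqrt(π/(18n))

Here φ(x) = 18 · (x − 10)^2 has its unique minimum at x* = 10 with φ(x*) = 0 and φ''(x*) = 36. Laplace's method gives
  I(n) ~ e^(−n φ(x*)) · sqrt(2π / (n · φ''(x*))) = sqrt(2π / (36n)) = sqrt(π/(18n)).
This is exact: substituting u = (x − 10)·sqrt(18n) gives I(n) = (1/sqrt(18n)) ∫_{−∞}^{∞} e^(−u^2) du = sqrt(π/(18n)).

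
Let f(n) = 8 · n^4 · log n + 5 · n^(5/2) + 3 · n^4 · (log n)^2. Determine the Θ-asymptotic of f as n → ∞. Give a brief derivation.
f(n) ∈ Θ(n^4 · (log n)^2)

Compare the terms by growth order. For large n, n^a · (log n)^b dominates n^a' · (log n)^b' iff a > a', or (a = a' and b > b'). Ranking the 3 terms shows the dominant one is 3 · n^4 · (log n)^2. Hence f(n) ∈ Θ(n^4 · (log n)^2).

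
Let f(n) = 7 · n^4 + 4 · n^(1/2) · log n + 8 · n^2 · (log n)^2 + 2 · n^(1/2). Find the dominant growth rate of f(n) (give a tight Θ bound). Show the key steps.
f(n) ∈ Θ(n^4)

Compare the terms by growth order. For large n, n^a · (log n)^b dominates n^a' · (log n)^b' iff a > a', or (a = a' and b > b'). Ranking the 4 terms shows the dominant one is 7 · n^4. Hence f(n) ∈ Θ(n^4).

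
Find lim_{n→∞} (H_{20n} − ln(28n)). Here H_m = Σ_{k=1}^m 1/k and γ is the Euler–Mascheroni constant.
lim = ln(5/7) + γ

By Euler-Maclaurin, H_m = ln m + γ + O(1/m). So
  H_{20n} − ln(28n) = ln(20n) + γ − ln(28n) + O(1/n)
                       = ln(20/28) + γ + O(1/n).
Hence the limit is ln(20/28) + γ (= ln(5/7)).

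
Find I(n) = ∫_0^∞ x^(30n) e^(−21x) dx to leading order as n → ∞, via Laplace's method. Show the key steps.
I(n) ~ (sqrt(2π·30n) / 21) · (30n/(21e))^(30n)

Write the integrand as exp(30n ln x − 21x) and set f(x) = 30n ln x − 21x. Then f'(x) = 30n/x − 21 = 0 at x* = 30n/21, and f''(x*) = −30n/x*^2 = −21^2/(30n). Laplace's method (interior maximum) gives
  I(n) ~ e^(f(x*)) · sqrt(2π / |f''(x*)|)
        = exp(30n ln(30n/21) − 30n) · sqrt(2π · 30n / 21^2)
        = (30n/21)^(30n) e^(−30n) · sqrt(2π·30n) / 21
        = (sqrt(2π·30n) / 21) · (30n/(21e))^(30n).
This matches Γ(30n+1)/21^(30n+1) with Stirling applied to Γ.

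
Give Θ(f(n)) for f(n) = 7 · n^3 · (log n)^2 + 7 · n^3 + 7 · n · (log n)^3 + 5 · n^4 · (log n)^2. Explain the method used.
f(n) ∈ Θ(n^4 · (log n)^2)

Compare the terms by growth order. For large n, n^a · (log n)^b dominates n^a' · (log n)^b' iff a > a', or (a = a' and b > b'). Ranking the 4 terms shows the dominant one is 5 · n^4 · (log n)^2. Hence f(n) ∈ Θ(n^4 · (log n)^2).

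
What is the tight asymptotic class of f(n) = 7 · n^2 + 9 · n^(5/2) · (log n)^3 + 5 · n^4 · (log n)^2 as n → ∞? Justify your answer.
f(n) ∈ Θ(n^4 · (log n)^2)

Compare the terms by growth order. For large n, n^a · (log n)^b dominates n^a' · (log n)^b' iff a > a', or (a = a' and b > b'). Ranking the 3 terms shows the dominant one is 5 · n^4 · (log n)^2. Hence f(n) ∈ Θ(n^4 · (log n)^2).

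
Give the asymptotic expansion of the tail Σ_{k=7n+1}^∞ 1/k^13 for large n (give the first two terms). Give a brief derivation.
Σ_{k>7n} 1/k^13 = 1/(12 · (7n)^12) − 1/(2 · (7n)^13) + O(1/(7n)^14)

Compare to the integral: ∫_{7n}^∞ x^(−13) dx = [−x^(−12)/12]_{7n}^∞ = 1/((13−1)·(7n)^12). The Euler-Maclaurin correction adds −f(7n)/2 = −1/(2·(7n)^13). Euler-Maclaurin then gives
  Σ_{k>7n} 1/k^13 = ∫_{7n}^∞ dx/x^13 − 1/(2·(7n)^13) + O(1/(7n)^14).
(Equivalently this is ζ(13) − Σ_{k≤7n} 1/k^13.)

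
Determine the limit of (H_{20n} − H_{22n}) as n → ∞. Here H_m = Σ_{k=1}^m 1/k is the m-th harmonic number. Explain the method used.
lim = ln(20/22) = ln(10/11)

Euler-Maclaurin gives H_m = ln m + γ + 1/(2m) + O(1/m^2). The γ and O(1/m) terms cancel in the difference:
  H_{20n} − H_{22n} = ln(20n) − ln(22n) + O(1/n) = ln(20/22) + O(1/n).
Hence the limit is ln(20/22) = ln(10/11).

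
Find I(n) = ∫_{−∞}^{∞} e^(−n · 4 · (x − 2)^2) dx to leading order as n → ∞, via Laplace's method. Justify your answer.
I(n) = sqrt(π/(4n))

Here φ(x) = 4 · (x − 2)^2 has its unique minimum at x* = 2 with φ(x*) = 0 and φ''(x*) = 8. Laplace's method gives
  I(n) ~ e^(−n φ(x*)) · sqrt(2π / (n · φ''(x*))) = sqrt(2π / (8n)) = sqrt(π/(4n)).
This is exact: substituting u = (x − 2)·sqrt(4n) gives I(n) = (1/sqrt(4n)) ∫_{−∞}^{∞} e^(−u^2) du = sqrt(π/(4n)).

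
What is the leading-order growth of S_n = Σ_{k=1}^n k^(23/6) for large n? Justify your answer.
S_n ~ (6/29) · n^(29/6)

Integral comparison: Σ_{k=1}^n k^(23/6) = ∫_0^n x^(23/6) dx + O(n^(23/6)). The integral is n^(1 + 23/6) / (1 + 23/6) = n^((23+6)/6) / ((23+6)/6) = (6/29) · n^(29/6).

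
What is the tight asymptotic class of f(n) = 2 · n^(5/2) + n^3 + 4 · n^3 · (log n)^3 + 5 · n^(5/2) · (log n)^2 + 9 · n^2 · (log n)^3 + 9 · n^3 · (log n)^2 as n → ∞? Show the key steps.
f(n) ∈ Θ(n^3 · (log n)^3)

Compare the terms by growth order. For large n, n^a · (log n)^b dominates n^a' · (log n)^b' iff a > a', or (a = a' and b > b'). Ranking the 6 terms shows the dominant one is 4 · n^3 · (log n)^3. Hence f(n) ∈ Θ(n^3 · (log n)^3).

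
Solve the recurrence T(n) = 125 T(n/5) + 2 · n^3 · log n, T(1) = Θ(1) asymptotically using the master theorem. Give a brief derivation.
T(n) = Θ(n^3 · (log n)^2)

Here log_5 125 = 3 and f(n) = 2 · n^3 · log n = Θ(n^(log_5 125) · (log n)^1). This is the extended Case 2 of the master theorem (f matches the critical exponent up to log factors), giving T(n) = Θ(n^(log_5 125) · (log n)^(1+1)) = Θ(n^3 · (log n)^2).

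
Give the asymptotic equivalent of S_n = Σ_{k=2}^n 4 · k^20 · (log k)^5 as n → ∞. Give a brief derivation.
S_n ~ 4 · n^21 · (log n)^5 / 21

By integral comparison, S_n = ∫_1^n 4 · x^20 · (log x)^5 dx + O(n^20 · (log n)^5). For the integral, the leading term of ∫_1^n x^20 (log x)^5 dx is n^21/21 · (log n)^5 (by repeated integration by parts; each step lowers the log-exponent and produces a relatively O(1/log n) correction). Hence S_n ~ 4 · n^21 · (log n)^5 / 21.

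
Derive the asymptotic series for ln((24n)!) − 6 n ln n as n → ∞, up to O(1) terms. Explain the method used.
ln((24n)!) − 6 n ln n = 18 n ln n + 24(ln 24 − 1) n + (1/2) ln(2π·24n) + O(1/n)

Stirling: ln((24n)!) = 24n ln(24n) − 24n + (1/2) ln(2π·24n) + O(1/n).
Expand 24n ln(24n) = 24n (ln n + ln 24) = 24n ln n + 24n ln 24.
Subtract 6n ln n: leading term is (24 − 6) n ln n = 18 n ln n. The next term is 24n ln 24 − 24n = 24(ln 24 − 1) n. Then the (1/2) ln(2π·24n) correction.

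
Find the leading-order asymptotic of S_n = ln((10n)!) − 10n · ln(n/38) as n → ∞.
S_n ~ 10n · (ln 380 − 1) + O(ln n)

Stirling: ln((10n)!) = 10n ln(10n) − 10n + O(ln n).
  S_n = 10n ln(10n) − 10n − 10n ln(n/38) + O(ln n)
      = 10n ln(10n) − 10n ln n + 10n ln 38 − 10n + O(ln n)
      = 10n ln 10 + 10n ln 38 − 10n + O(ln n)
      = 10n (ln 380 − 1) + O(ln n).
Numerically ln(380) − 1 ≈ 4.9402.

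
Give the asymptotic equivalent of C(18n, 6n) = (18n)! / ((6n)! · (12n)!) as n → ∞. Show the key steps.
C(18n, 6n) ~ (27/4)^(6n) · sqrt(3/(4π·6n))

Write N = 6n. Apply Stirling to each factorial:
  (3N)! ~ sqrt(2π·3N) · (3N/e)^(3N),
  N! ~ sqrt(2π N) · (N/e)^N,
  (2N)! ~ sqrt(2π·2N) · (2N/e)^(2N).
The exponential factors combine to (3N)^(3N) / (N^N · (2N)^(2N)) = 3^(3N)/2^(2N) = (3^3/2^2)^N = (27/4)^N.
The square-root prefactors combine to sqrt(2π·3N) / (sqrt(2π N)·sqrt(2π·2N)) = sqrt(3 / (2π·2·N)) = sqrt(3/(4π·6n)).
Substituting N = 6n: C(18n, 6n) ~ (27/4)^(6n) · sqrt(3/(4π·6n)).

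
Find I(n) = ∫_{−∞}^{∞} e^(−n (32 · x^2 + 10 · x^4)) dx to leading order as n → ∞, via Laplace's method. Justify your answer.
I(n) ~ sqrt(π/(32n))

φ(x) = 32 · x^2 + 10 · x^4 has its unique global minimum at x* = 0 (since φ'(x) = 64x + 40x^3 = 0 only at x = 0 for real x with both coefficients positive, and φ → ∞ as |x| → ∞). At x* = 0, φ(0) = 0 and φ''(0) = 64. Laplace's method then gives
  I(n) ~ sqrt(2π / (n · φ''(0))) · e^(−n φ(0)) = sqrt(2π / (64n)) = sqrt(π/(32n)).
The 10 · x^4 term contributes only at subleading order (an O(1/n) relative correction).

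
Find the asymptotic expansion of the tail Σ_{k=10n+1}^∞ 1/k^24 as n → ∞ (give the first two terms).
Σ_{k>10n} 1/k^24 = 1/(23 · (10n)^23) − 1/(2 · (10n)^24) + O(1/(10n)^25)

Compare to the integral: ∫_{10n}^∞ x^(−24) dx = [−x^(−23)/23]_{10n}^∞ = 1/((24−1)·(10n)^23). The Euler-Maclaurin correction adds −f(10n)/2 = −1/(2·(10n)^24). Euler-Maclaurin then gives
  Σ_{k>10n} 1/k^24 = ∫_{10n}^∞ dx/x^24 − 1/(2·(10n)^24) + O(1/(10n)^25).
(Equivalently this is ζ(24) − Σ_{k≤10n} 1/k^24.)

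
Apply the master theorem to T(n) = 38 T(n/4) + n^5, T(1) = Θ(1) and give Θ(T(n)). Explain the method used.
T(n) = Θ(n^5)

log_4 38 ≈ 2.624. f(n) = n^5 dominates n^(log_4 38) since 5 > 2.624, and the regularity condition a·f(n/b) = 38·(n/4)^5 = (38/1024)·n^5 ≤ c·f(n) holds with c = 38/1024 ≈ 0.0371 < 1. So this is Case 3: T(n) = Θ(f(n)) = Θ(n^5).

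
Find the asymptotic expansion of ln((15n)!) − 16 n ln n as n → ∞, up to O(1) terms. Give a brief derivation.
ln((15n)!) − 16 n ln n = −n ln n + 15(ln 15 − 1) n + (1/2) ln(2π·15n) + O(1/n)

Stirling: ln((15n)!) = 15n ln(15n) − 15n + (1/2) ln(2π·15n) + O(1/n).
Expand 15n ln(15n) = 15n (ln n + ln 15) = 15n ln n + 15n ln 15.
Subtract 16n ln n: leading term is (15 − 16) n ln n = −n ln n. The next term is 15n ln 15 − 15n = 15(ln 15 − 1) n. Then the (1/2) ln(2π·15n) correction.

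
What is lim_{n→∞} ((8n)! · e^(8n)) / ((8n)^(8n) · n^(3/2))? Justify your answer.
lim = 0

Stirling: (8n)! ~ sqrt(2π·8n) · (8n/e)^(8n). Hence
  (8n)! · e^(8n) / (8n)^(8n) ~ sqrt(2π·8n).
Dividing by n^(3/2): sqrt(2π·8n) / n^(3/2) = sqrt(2π·8) · n^((1−3)/2), so the expression behaves like sqrt(2π·8) · n^((1−3)/2) → 0.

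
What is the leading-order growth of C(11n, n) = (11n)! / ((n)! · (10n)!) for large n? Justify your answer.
C(11n, n) ~ (285311670611/10000000000)^(n) · sqrt(11/(20π·n))

Write N = n. Apply Stirling to each factorial:
  (11N)! ~ sqrt(2π·11N) · (11N/e)^(11N),
  N! ~ sqrt(2π N) · (N/e)^N,
  (10N)! ~ sqrt(2π·10N) · (10N/e)^(10N).
The exponential factors combine to (11N)^(11N) / (N^N · (10N)^(10N)) = 11^(11N)/10^(10N) = (11^11/10^10)^N = (285311670611/10000000000)^N.
The square-root prefactors combine to sqrt(2π·11N) / (sqrt(2π N)·sqrt(2π·10N)) = sqrt(11 / (2π·10·N)) = sqrt(11/(20π·n)).
Substituting N = n: C(11n, n) ~ (285311670611/10000000000)^(n) · sqrt(11/(20π·n)).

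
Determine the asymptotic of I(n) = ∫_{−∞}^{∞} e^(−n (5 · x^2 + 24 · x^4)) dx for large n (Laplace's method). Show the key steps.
I(n) ~ sqrt(π/(5n))

φ(x) = 5 · x^2 + 24 · x^4 has its unique global minimum at x* = 0 (since φ'(x) = 10x + 96x^3 = 0 only at x = 0 for real x with both coefficients positive, and φ → ∞ as |x| → ∞). At x* = 0, φ(0) = 0 and φ''(0) = 10. Laplace's method then gives
  I(n) ~ sqrt(2π / (n · φ''(0))) · e^(−n φ(0)) = sqrt(2π / (10n)) = sqrt(π/(5n)).
The 24 · x^4 term contributes only at subleading order (an O(1/n) relative correction).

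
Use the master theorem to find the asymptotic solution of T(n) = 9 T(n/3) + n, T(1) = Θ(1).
T(n) = Θ(n^2)

Master theorem: compare f(n) = n to n^(log_3 9) where log_3 9 = 2. Since 1 < log_3 9, we have f(n) = O(n^(log_3 9 − ε)) for some ε > 0 — Case 1. Hence T(n) = Θ(n^(log_3 9)) = Θ(n^2).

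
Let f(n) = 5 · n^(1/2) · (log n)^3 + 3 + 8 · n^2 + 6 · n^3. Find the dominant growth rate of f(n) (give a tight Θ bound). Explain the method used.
f(n) ∈ Θ(n^3)

Compare the terms by growth order. For large n, n^a · (log n)^b dominates n^a' · (log n)^b' iff a > a', or (a = a' and b > b'). Ranking the 4 terms shows the dominant one is 6 · n^3. Hence f(n) ∈ Θ(n^3).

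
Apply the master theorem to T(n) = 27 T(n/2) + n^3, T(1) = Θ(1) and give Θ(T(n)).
T(n) = Θ(n^(log_2 27))

Master theorem: compare f(n) = n^3 to n^(log_2 27) where log_2 27 ≈ 4.755. Since 3 < log_2 27, we have f(n) = O(n^(log_2 27 − ε)) for some ε > 0 — Case 1. Hence T(n) = Θ(n^(log_2 27)).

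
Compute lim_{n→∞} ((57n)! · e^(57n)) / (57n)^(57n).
lim = ∞

Stirling: (57n)! ~ sqrt(2π·57n) · (57n/e)^(57n). Hence
  (57n)! · e^(57n) / (57n)^(57n) ~ sqrt(2π·57n) = sqrt(2π·57) · sqrt(n) → ∞.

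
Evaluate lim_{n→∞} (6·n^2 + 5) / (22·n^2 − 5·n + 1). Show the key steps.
lim = 6/22 = 3/11

For large n the leading n^2 terms dominate both numerator and denominator. Dividing top and bottom by n^2, every other term tends to 0, leaving 6/22 = 3/11.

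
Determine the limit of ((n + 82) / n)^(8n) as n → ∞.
lim = e^656

Rewrite as (1 + 82/n)^(8n). By the standard limit (1 + x/n)^n → e^x, we have (1 + 82/n)^n → e^82, and raising to the 8th power gives e^656.
More precisely, ln[(1 + 82/n)^(8n)] = 8n · ln(1 + 82/n) = 8n · (82/n + O(1/n^2)) = 656 + O(1/n) → 656.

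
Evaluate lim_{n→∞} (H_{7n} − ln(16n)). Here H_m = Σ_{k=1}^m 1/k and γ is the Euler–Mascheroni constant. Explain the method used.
lim = ln(7/16) + γ

By Euler-Maclaurin, H_m = ln m + γ + O(1/m). So
  H_{7n} − ln(16n) = ln(7n) + γ − ln(16n) + O(1/n)
                       = ln(7/16) + γ + O(1/n).
Hence the limit is ln(7/16) + γ.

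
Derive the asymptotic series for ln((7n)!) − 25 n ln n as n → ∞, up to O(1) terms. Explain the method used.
ln((7n)!) − 25 n ln n = −18 n ln n + 7(ln 7 − 1) n + (1/2) ln(2π·7n) + O(1/n)

Stirling: ln((7n)!) = 7n ln(7n) − 7n + (1/2) ln(2π·7n) + O(1/n).
Expand 7n ln(7n) = 7n (ln n + ln 7) = 7n ln n + 7n ln 7.
Subtract 25n ln n: leading term is (7 − 25) n ln n = −18 n ln n. The next term is 7n ln 7 − 7n = 7(ln 7 − 1) n. Then the (1/2) ln(2π·7n) correction.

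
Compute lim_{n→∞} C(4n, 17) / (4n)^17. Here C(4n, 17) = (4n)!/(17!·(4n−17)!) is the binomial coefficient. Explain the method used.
lim = 1/17! = 1/355687428096000

With N = 4n → ∞: C(N, 17) / N^17 = [N(N−1)…(N−16)] / (17! · N^17) = (1/17!) · 1 · (1 − 1/(4n)) · … · (1 − 16/(4n)). Each factor → 1 as N → ∞, so the limit is 1/17! = 1/355687428096000.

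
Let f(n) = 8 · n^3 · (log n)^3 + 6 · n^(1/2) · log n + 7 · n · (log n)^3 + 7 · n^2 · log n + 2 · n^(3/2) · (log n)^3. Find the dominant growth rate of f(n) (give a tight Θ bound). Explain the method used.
f(n) ∈ Θ(n^3 · (log n)^3)

Compare the terms by growth order. For large n, n^a · (log n)^b dominates n^a' · (log n)^b' iff a > a', or (a = a' and b > b'). Ranking the 5 terms shows the dominant one is 8 · n^3 · (log n)^3. Hence f(n) ∈ Θ(n^3 · (log n)^3).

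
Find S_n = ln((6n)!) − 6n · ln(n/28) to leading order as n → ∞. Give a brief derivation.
S_n ~ 6n · (ln 168 − 1) + O(ln n)

Stirling: ln((6n)!) = 6n ln(6n) − 6n + O(ln n).
  S_n = 6n ln(6n) − 6n − 6n ln(n/28) + O(ln n)
      = 6n ln(6n) − 6n ln n + 6n ln 28 − 6n + O(ln n)
      = 6n ln 6 + 6n ln 28 − 6n + O(ln n)
      = 6n (ln 168 − 1) + O(ln n).
Numerically ln(168) − 1 ≈ 4.1240.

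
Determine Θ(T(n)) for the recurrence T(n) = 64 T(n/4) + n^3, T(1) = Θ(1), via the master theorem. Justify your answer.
T(n) = Θ(n^3 log n)

log_4 64 = 3, and f(n) = n^3 = Θ(n^(log_4 64)). This is Case 2 of the master theorem: T(n) = Θ(f(n) · log n) = Θ(n^3 log n).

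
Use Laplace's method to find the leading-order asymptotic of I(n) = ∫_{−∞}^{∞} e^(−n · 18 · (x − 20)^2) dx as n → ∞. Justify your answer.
I(n) = sqrt(π/(18n))

Here φ(x) = 18 · (x − 20)^2 has its unique minimum at x* = 20 with φ(x*) = 0 and φ''(x*) = 36. Laplace's method gives
  I(n) ~ e^(−n φ(x*)) · sqrt(2π / (n · φ''(x*))) = sqrt(2π / (36n)) = sqrt(π/(18n)).
This is exact: substituting u = (x − 20)·sqrt(18n) gives I(n) = (1/sqrt(18n)) ∫_{−∞}^{∞} e^(−u^2) du = sqrt(π/(18n)).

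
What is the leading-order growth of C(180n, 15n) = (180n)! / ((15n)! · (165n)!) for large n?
C(180n, 15n) ~ (8916100448256/285311670611)^(15n) · sqrt(6/(11π·15n))

Write N = 15n. Apply Stirling to each factorial:
  (12N)! ~ sqrt(2π·12N) · (12N/e)^(12N),
  N! ~ sqrt(2π N) · (N/e)^N,
  (11N)! ~ sqrt(2π·11N) · (11N/e)^(11N).
The exponential factors combine to (12N)^(12N) / (N^N · (11N)^(11N)) = 12^(12N)/11^(11N) = (12^12/11^11)^N = (8916100448256/285311670611)^N.
The square-root prefactors combine to sqrt(2π·12N) / (sqrt(2π N)·sqrt(2π·11N)) = sqrt(12 / (2π·11·N)) = sqrt(6/(11π·15n)).
Substituting N = 15n: C(180n, 15n) ~ (8916100448256/285311670611)^(15n) · sqrt(6/(11π·15n)).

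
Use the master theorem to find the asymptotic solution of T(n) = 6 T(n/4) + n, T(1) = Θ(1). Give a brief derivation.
T(n) = Θ(n^(log_4 6))

Master theorem: compare f(n) = n to n^(log_4 6) where log_4 6 ≈ 1.292. Since 1 < log_4 6, we have f(n) = O(n^(log_4 6 − ε)) for some ε > 0 — Case 1. Hence T(n) = Θ(n^(log_4 6)).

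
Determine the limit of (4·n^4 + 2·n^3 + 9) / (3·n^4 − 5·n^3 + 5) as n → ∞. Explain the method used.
lim = 4/3

For large n the leading n^4 terms dominate both numerator and denominator. Dividing top and bottom by n^4, every other term tends to 0, leaving 4/3.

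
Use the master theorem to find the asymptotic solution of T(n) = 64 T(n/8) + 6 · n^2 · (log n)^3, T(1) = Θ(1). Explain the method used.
T(n) = Θ(n^2 · (log n)^4)

Here log_8 64 = 2 and f(n) = 6 · n^2 · (log n)^3 = Θ(n^(log_8 64) · (log n)^3). This is the extended Case 2 of the master theorem (f matches the critical exponent up to log factors), giving T(n) = Θ(n^(log_8 64) · (log n)^(3+1)) = Θ(n^2 · (log n)^4).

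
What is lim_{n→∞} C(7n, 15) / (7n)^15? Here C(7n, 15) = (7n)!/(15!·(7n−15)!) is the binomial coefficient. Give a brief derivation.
lim = 1/15! = 1/1307674368000

With N = 7n → ∞: C(N, 15) / N^15 = [N(N−1)…(N−14)] / (15! · N^15) = (1/15!) · 1 · (1 − 1/(7n)) · … · (1 − 14/(7n)). Each factor → 1 as N → ∞, so the limit is 1/15! = 1/1307674368000.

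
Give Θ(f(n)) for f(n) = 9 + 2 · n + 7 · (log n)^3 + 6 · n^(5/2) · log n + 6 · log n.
f(n) ∈ Θ(n^(5/2) · log n)

Compare the terms by growth order. For large n, n^a · (log n)^b dominates n^a' · (log n)^b' iff a > a', or (a = a' and b > b'). Ranking the 5 terms shows the dominant one is 6 · n^(5/2) · log n. Hence f(n) ∈ Θ(n^(5/2) · log n).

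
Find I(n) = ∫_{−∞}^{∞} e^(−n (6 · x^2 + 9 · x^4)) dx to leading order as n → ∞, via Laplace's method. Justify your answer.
I(n) ~ sqrt(π/(6n))

φ(x) = 6 · x^2 + 9 · x^4 has its unique global minimum at x* = 0 (since φ'(x) = 12x + 36x^3 = 0 only at x = 0 for real x with both coefficients positive, and φ → ∞ as |x| → ∞). At x* = 0, φ(0) = 0 and φ''(0) = 12. Laplace's method then gives
  I(n) ~ sqrt(2π / (n · φ''(0))) · e^(−n φ(0)) = sqrt(2π / (12n)) = sqrt(π/(6n)).
The 9 · x^4 term contributes only at subleading order (an O(1/n) relative correction).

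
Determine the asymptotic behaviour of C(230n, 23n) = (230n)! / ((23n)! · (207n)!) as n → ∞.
C(230n, 23n) ~ (10000000000/387420489)^(23n) · sqrt(5/(9π·23n))

Write N = 23n. Apply Stirling to each factorial:
  (10N)! ~ sqrt(2π·10N) · (10N/e)^(10N),
  N! ~ sqrt(2π N) · (N/e)^N,
  (9N)! ~ sqrt(2π·9N) · (9N/e)^(9N).
The exponential factors combine to (10N)^(10N) / (N^N · (9N)^(9N)) = 10^(10N)/9^(9N) = (10^10/9^9)^N = (10000000000/387420489)^N.
The square-root prefactors combine to sqrt(2π·10N) / (sqrt(2π N)·sqrt(2π·9N)) = sqrt(10 / (2π·9·N)) = sqrt(5/(9π·23n)).
Substituting N = 23n: C(230n, 23n) ~ (10000000000/387420489)^(23n) · sqrt(5/(9π·23n)).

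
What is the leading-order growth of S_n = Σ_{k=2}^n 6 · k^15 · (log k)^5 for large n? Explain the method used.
S_n ~ 3 · n^16 · (log n)^5 / 8

By integral comparison, S_n = ∫_1^n 6 · x^15 · (log x)^5 dx + O(n^15 · (log n)^5). For the integral, the leading term of ∫_1^n x^15 (log x)^5 dx is n^16/16 · (log n)^5 (by repeated integration by parts; each step lowers the log-exponent and produces a relatively O(1/log n) correction). Hence S_n ~ 3 · n^16 · (log n)^5 / 8.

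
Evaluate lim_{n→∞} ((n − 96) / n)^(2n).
lim = e^(−192)

Rewrite as (1 − 96/n)^(2n). By the standard limit (1 + x/n)^n → e^x, we have (1 − 96/n)^n → e^(−96), and raising to the 2nd power gives e^(−192).
More precisely, ln[(1 − 96/n)^(2n)] = 2n · ln(1 − 96/n) = 2n · (-96/n + O(1/n^2)) = -192 + O(1/n) → -192.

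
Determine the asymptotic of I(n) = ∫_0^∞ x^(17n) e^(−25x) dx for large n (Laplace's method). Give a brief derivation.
I(n) ~ (sqrt(2π·17n) / 25) · (17n/(25e))^(17n)

Write the integrand as exp(17n ln x − 25x) and set f(x) = 17n ln x − 25x. Then f'(x) = 17n/x − 25 = 0 at x* = 17n/25, and f''(x*) = −17n/x*^2 = −25^2/(17n). Laplace's method (interior maximum) gives
  I(n) ~ e^(f(x*)) · sqrt(2π / |f''(x*)|)
        = exp(17n ln(17n/25) − 17n) · sqrt(2π · 17n / 25^2)
        = (17n/25)^(17n) e^(−17n) · sqrt(2π·17n) / 25
        = (sqrt(2π·17n) / 25) · (17n/(25e))^(17n).
This matches Γ(17n+1)/25^(17n+1) with Stirling applied to Γ.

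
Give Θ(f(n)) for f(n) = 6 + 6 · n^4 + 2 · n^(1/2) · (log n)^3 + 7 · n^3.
f(n) ∈ Θ(n^4)

Compare the terms by growth order. For large n, n^a · (log n)^b dominates n^a' · (log n)^b' iff a > a', or (a = a' and b > b'). Ranking the 4 terms shows the dominant one is 6 · n^4. Hence f(n) ∈ Θ(n^4).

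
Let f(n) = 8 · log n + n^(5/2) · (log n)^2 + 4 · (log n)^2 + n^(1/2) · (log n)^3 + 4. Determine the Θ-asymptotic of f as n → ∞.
f(n) ∈ Θ(n^(5/2) · (log n)^2)

Compare the terms by growth order. For large n, n^a · (log n)^b dominates n^a' · (log n)^b' iff a > a', or (a = a' and b > b'). Ranking the 5 terms shows the dominant one is n^(5/2) · (log n)^2. Hence f(n) ∈ Θ(n^(5/2) · (log n)^2).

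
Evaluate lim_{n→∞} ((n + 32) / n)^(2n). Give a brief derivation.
lim = e^64

Rewrite as (1 + 32/n)^(2n). By the standard limit (1 + x/n)^n → e^x, we have (1 + 32/n)^n → e^32, and raising to the 2nd power gives e^64.
More precisely, ln[(1 + 32/n)^(2n)] = 2n · ln(1 + 32/n) = 2n · (32/n + O(1/n^2)) = 64 + O(1/n) → 64.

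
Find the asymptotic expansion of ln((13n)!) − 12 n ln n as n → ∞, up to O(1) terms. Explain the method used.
ln((13n)!) − 12 n ln n = n ln n + 13(ln 13 − 1) n + (1/2) ln(2π·13n) + O(1/n)

Stirling: ln((13n)!) = 13n ln(13n) − 13n + (1/2) ln(2π·13n) + O(1/n).
Expand 13n ln(13n) = 13n (ln n + ln 13) = 13n ln n + 13n ln 13.
Subtract 12n ln n: leading term is (13 − 12) n ln n = n ln n. The next term is 13n ln 13 − 13n = 13(ln 13 − 1) n. Then the (1/2) ln(2π·13n) correction.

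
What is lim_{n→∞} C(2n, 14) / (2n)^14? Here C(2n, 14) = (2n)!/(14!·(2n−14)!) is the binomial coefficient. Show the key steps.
lim = 1/14! = 1/87178291200

With N = 2n → ∞: C(N, 14) / N^14 = [N(N−1)…(N−13)] / (14! · N^14) = (1/14!) · 1 · (1 − 1/(2n)) · … · (1 − 13/(2n)). Each factor → 1 as N → ∞, so the limit is 1/14! = 1/87178291200.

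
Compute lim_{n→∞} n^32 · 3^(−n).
lim = 0

Exponentials with base > 1 dominate every fixed polynomial: for any fixed c, n^c / 3^n → 0 as n → ∞ (e.g. by the ratio test, or by writing 3^n = e^(n ln 3) and noting e^(n ln 3) / n^c → ∞). Hence n^32 · 3^(−n) = n^32 / 3^n → 0.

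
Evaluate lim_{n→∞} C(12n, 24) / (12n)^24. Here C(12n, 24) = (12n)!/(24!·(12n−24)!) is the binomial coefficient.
lim = 1/24! = 1/620448401733239439360000

With N = 12n → ∞: C(N, 24) / N^24 = [N(N−1)…(N−23)] / (24! · N^24) = (1/24!) · 1 · (1 − 1/(12n)) · … · (1 − 23/(12n)). Each factor → 1 as N → ∞, so the limit is 1/24! = 1/620448401733239439360000.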